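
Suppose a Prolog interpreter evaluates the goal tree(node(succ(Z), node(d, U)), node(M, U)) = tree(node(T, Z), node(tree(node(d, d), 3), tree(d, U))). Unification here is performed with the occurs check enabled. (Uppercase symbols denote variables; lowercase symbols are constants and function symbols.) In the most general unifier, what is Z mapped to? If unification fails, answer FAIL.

FAIL

Decompose tree/2: node(succ(Z), node(d, U)) = node(T, Z),  node(M, U) = node(tree(node(d, d), 3), tree(d, U)).
Decompose node/2: succ(Z) = T,  node(d, U) = Z.
Bind T := succ(Z); no other remaining equation mentions T.
Bind Z := node(d, U); no other remaining equation mentions Z. Substituting into the earlier binding gives T := succ(node(d, U)).
Decompose node/2: M = tree(node(d, d), 3),  U = tree(d, U).
Bind M := tree(node(d, d), 3); no other remaining equation mentions M.
Occurs check fails: U occurs in tree(d, U); the equation U = tree(d, U) has no finite solution.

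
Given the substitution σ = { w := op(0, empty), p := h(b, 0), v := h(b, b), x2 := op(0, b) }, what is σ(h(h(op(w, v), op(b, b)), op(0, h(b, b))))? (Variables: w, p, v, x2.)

Replace each occurrence of w with op(0, empty).
Replace each occurrence of v with h(b, b).
Result: h(h(op(op(0, empty), h(b, b)), op(b, b)), op(0, h(b, b))).

h(h(op(op(0, empty), h(b, b)), op(b, b)), op(0, h(b, b)))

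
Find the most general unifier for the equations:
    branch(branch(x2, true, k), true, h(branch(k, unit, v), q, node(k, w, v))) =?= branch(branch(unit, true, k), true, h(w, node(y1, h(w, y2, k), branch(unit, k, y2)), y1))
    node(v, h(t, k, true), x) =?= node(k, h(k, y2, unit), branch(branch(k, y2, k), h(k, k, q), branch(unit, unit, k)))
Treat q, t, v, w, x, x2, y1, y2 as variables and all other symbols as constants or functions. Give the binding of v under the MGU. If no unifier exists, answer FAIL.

FAIL

Decompose branch/3: branch(x2, true, k) =?= branch(unit, true, k),  true =?= true,  h(branch(k, unit, v), q, node(k, w, v)) =?= h(w, node(y1, h(w, y2, k), branch(unit, k, y2)), y1).
Decompose branch/3: x2 =?= unit,  true =?= true,  k =?= k.
Bind x2 := unit; no other remaining equation mentions x2.
Delete trivial equation true =?= true.
Delete trivial equation k =?= k.
Delete trivial equation true =?= true.
Decompose h/3: branch(k, unit, v) =?= w,  q =?= node(y1, h(w, y2, k), branch(unit, k, y2)),  node(k, w, v) =?= y1.
Bind w := branch(k, unit, v); substituting into the 2 remaining equations that mention w gives: q =?= node(y1, h(branch(k, unit, v), y2, k), branch(unit, k, y2)),  node(k, branch(k, unit, v), v) =?= y1.
Bind q := node(y1, h(branch(k, unit, v), y2, k), branch(unit, k, y2)); substituting into the one remaining equation that mentions q gives: node(v, h(t, k, true), x) =?= node(k, h(k, y2, unit), branch(branch(k, y2, k), h(k, k, node(y1, h(branch(k, unit, v), y2, k), branch(unit, k, y2))), branch(unit, unit, k))).
Bind y1 := node(k, branch(k, unit, v), v); substituting into the remaining equation gives: node(v, h(t, k, true), x) =?= node(k, h(k, y2, unit), branch(branch(k, y2, k), h(k, k, node(node(k, branch(k, unit, v), v), h(branch(k, unit, v), y2, k), branch(unit, k, y2))), branch(unit, unit, k))). Substituting into the earlier binding gives q := node(node(k, branch(k, unit, v), v), h(branch(k, unit, v), y2, k), branch(unit, k, y2)).
Decompose node/3: v =?= k,  h(t, k, true) =?= h(k, y2, unit),  x =?= branch(branch(k, y2, k), h(k, k, node(node(k, branch(k, unit, v), v), h(branch(k, unit, v), y2, k), branch(unit, k, y2))), branch(unit, unit, k)).
Bind v := k; substituting into the one remaining equation that mentions v gives: x =?= branch(branch(k, y2, k), h(k, k, node(node(k, branch(k, unit, k), k), h(branch(k, unit, k), y2, k), branch(unit, k, y2))), branch(unit, unit, k)). Substituting into the earlier bindings gives w := branch(k, unit, k), q := node(node(k, branch(k, unit, k), k), h(branch(k, unit, k), y2, k), branch(unit, k, y2)), y1 := node(k, branch(k, unit, k), k).
Decompose h/3: t =?= k,  k =?= y2,  true =?= unit.
Bind t := k; no other remaining equation mentions t.
Bind y2 := k; substituting into the one remaining equation that mentions y2 gives: x =?= branch(branch(k, k, k), h(k, k, node(node(k, branch(k, unit, k), k), h(branch(k, unit, k), k, k), branch(unit, k, k))), branch(unit, unit, k)). Substituting into the earlier binding gives q := node(node(k, branch(k, unit, k), k), h(branch(k, unit, k), k, k), branch(unit, k, k)).
Clash: constants true and unit differ; no unifier exists.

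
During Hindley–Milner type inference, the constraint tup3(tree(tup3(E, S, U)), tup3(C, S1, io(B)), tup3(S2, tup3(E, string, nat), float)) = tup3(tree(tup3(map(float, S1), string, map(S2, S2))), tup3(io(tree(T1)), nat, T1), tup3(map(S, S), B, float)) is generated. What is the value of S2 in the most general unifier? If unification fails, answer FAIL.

map(string, string)

Decompose tup3/3: tree(tup3(E, S, U)) = tree(tup3(map(float, S1), string, map(S2, S2))),  tup3(C, S1, io(B)) = tup3(io(tree(T1)), nat, T1),  tup3(S2, tup3(E, string, nat), float) = tup3(map(S, S), B, float).
Decompose tree/1: tup3(E, S, U) = tup3(map(float, S1), string, map(S2, S2)).
Decompose tup3/3: E = map(float, S1),  S = string,  U = map(S2, S2).
Bind E := map(float, S1); substituting into the one remaining equation that mentions E gives: tup3(S2, tup3(map(float, S1), string, nat), float) = tup3(map(S, S), B, float).
Bind S := string; substituting into the one remaining equation that mentions S gives: tup3(S2, tup3(map(float, S1), string, nat), float) = tup3(map(string, string), B, float).
Bind U := map(S2, S2); no other remaining equation mentions U.
Decompose tup3/3: C = io(tree(T1)),  S1 = nat,  io(B) = T1.
Bind C := io(tree(T1)); no other remaining equation mentions C.
Bind S1 := nat; substituting into the one remaining equation that mentions S1 gives: tup3(S2, tup3(map(float, nat), string, nat), float) = tup3(map(string, string), B, float). Substituting into the earlier binding gives E := map(float, nat).
Bind T1 := io(B); no other remaining equation mentions T1. Substituting into the earlier binding gives C := io(tree(io(B))).
Decompose tup3/3: S2 = map(string, string),  tup3(map(float, nat), string, nat) = B,  float = float.
Bind S2 := map(string, string); no other remaining equation mentions S2. Substituting into the earlier binding gives U := map(map(string, string), map(string, string)).
Bind B := tup3(map(float, nat), string, nat); no other remaining equation mentions B. Substituting into the earlier bindings gives C := io(tree(io(tup3(map(float, nat), string, nat)))), T1 := io(tup3(map(float, nat), string, nat)).
Delete trivial equation float = float.
MGU = { E := map(float, nat), S := string, U := map(map(string, string), map(string, string)), C := io(tree(io(tup3(map(float, nat), string, nat)))), S1 := nat, T1 := io(tup3(map(float, nat), string, nat)), S2 := map(string, string), B := tup3(map(float, nat), string, nat) }, so S2 := map(string, string).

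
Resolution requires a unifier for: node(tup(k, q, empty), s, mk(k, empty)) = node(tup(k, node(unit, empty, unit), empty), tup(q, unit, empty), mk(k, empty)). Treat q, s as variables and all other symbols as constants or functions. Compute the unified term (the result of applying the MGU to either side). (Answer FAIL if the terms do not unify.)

Decompose node/3: tup(k, q, empty) = tup(k, node(unit, empty, unit), empty),  s = tup(q, unit, empty),  mk(k, empty) = mk(k, empty).
Decompose tup/3: k = k,  q = node(unit, empty, unit),  empty = empty.
Delete trivial equation k = k.
Bind q := node(unit, empty, unit); substituting into the one remaining equation that mentions q gives: s = tup(node(unit, empty, unit), unit, empty).
Delete trivial equation empty = empty.
Bind s := tup(node(unit, empty, unit), unit, empty); no other remaining equation mentions s.
Delete trivial equation mk(k, empty) = mk(k, empty).
Applying the MGU to either side gives node(tup(k, node(unit, empty, unit), empty), tup(node(unit, empty, unit), unit, empty), mk(k, empty)).

node(tup(k, node(unit, empty, unit), empty), tup(node(unit, empty, unit), unit, empty), mk(k, empty))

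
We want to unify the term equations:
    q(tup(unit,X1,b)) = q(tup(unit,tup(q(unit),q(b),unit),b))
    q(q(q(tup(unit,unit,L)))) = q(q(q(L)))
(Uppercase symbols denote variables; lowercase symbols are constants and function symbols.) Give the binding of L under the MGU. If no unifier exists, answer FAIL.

FAIL

Decompose q/1: tup(unit,X1,b) = tup(unit,tup(q(unit),q(b),unit),b).
Decompose tup/3: unit = unit,  X1 = tup(q(unit),q(b),unit),  b = b.
Delete trivial equation unit = unit.
Bind X1 := tup(q(unit),q(b),unit); no other remaining equation mentions X1.
Delete trivial equation b = b.
Decompose q/1: q(q(tup(unit,unit,L))) = q(q(L)).
Decompose q/1: q(tup(unit,unit,L)) = q(L).
Decompose q/1: tup(unit,unit,L) = L.
Occurs check fails: L occurs in tup(unit,unit,L); the equation L = tup(unit,unit,L) has no finite solution.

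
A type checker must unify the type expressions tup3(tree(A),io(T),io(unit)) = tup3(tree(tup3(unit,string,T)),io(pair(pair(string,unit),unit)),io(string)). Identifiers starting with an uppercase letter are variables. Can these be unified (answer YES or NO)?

NO

Decompose tup3/3: tree(A) = tree(tup3(unit,string,T)),  io(T) = io(pair(pair(string,unit),unit)),  io(unit) = io(string).
Decompose tree/1: A = tup3(unit,string,T).
Bind A := tup3(unit,string,T); no other remaining equation mentions A.
Decompose io/1: T = pair(pair(string,unit),unit).
Bind T := pair(pair(string,unit),unit); no other remaining equation mentions T. Substituting into the earlier binding gives A := tup3(unit,string,pair(pair(string,unit),unit)).
Decompose io/1: unit = string.
Clash: constants unit and string differ; no unifier exists.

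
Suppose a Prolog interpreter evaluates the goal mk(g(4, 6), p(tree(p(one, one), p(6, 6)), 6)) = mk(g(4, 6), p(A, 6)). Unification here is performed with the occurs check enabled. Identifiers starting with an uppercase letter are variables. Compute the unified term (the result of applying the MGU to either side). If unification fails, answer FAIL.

mk(g(4, 6), p(tree(p(one, one), p(6, 6)), 6))

Decompose mk/2: g(4, 6) = g(4, 6),  p(tree(p(one, one), p(6, 6)), 6) = p(A, 6).
Delete trivial equation g(4, 6) = g(4, 6).
Decompose p/2: tree(p(one, one), p(6, 6)) = A,  6 = 6.
Bind A := tree(p(one, one), p(6, 6)); no other remaining equation mentions A.
Delete trivial equation 6 = 6.
Applying the MGU to either side gives mk(g(4, 6), p(tree(p(one, one), p(6, 6)), 6)).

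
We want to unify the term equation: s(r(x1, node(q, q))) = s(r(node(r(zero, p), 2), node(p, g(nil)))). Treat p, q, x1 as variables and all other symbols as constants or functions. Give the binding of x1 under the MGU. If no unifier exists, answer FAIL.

Decompose s/1: r(x1, node(q, q)) = r(node(r(zero, p), 2), node(p, g(nil))).
Decompose r/2: x1 = node(r(zero, p), 2),  node(q, q) = node(p, g(nil)).
Bind x1 := node(r(zero, p), 2); no other remaining equation mentions x1.
Decompose node/2: q = p,  q = g(nil).
Bind q := p; substituting into the remaining equation gives: p = g(nil).
Bind p := g(nil). Substituting into the earlier bindings gives x1 := node(r(zero, g(nil)), 2), q := g(nil).
MGU = { x1 -> node(r(zero, g(nil)), 2), q -> g(nil), p -> g(nil) }, so x1 -> node(r(zero, g(nil)), 2).

node(r(zero, g(nil)), 2)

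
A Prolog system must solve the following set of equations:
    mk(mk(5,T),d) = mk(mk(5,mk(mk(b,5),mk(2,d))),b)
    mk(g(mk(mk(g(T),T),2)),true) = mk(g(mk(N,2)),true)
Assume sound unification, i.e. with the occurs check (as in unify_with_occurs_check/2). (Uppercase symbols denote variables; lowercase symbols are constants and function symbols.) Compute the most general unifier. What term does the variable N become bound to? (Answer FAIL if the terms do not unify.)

FAIL

Decompose mk/2: mk(5,T) = mk(5,mk(mk(b,5),mk(2,d))),  d = b.
Decompose mk/2: 5 = 5,  T = mk(mk(b,5),mk(2,d)).
Delete trivial equation 5 = 5.
Bind T := mk(mk(b,5),mk(2,d)); substituting into the one remaining equation that mentions T gives: mk(g(mk(mk(g(mk(mk(b,5),mk(2,d))),mk(mk(b,5),mk(2,d))),2)),true) = mk(g(mk(N,2)),true).
Clash: constants d and b differ; no unifier exists.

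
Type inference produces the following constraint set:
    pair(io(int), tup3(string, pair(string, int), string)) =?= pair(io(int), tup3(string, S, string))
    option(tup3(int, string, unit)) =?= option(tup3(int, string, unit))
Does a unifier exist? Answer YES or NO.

YES

Decompose pair/2: io(int) =?= io(int),  tup3(string, pair(string, int), string) =?= tup3(string, S, string).
Delete trivial equation io(int) =?= io(int).
Decompose tup3/3: string =?= string,  pair(string, int) =?= S,  string =?= string.
Delete trivial equation string =?= string.
Bind S := pair(string, int); no other remaining equation mentions S.
Delete trivial equation string =?= string.
Delete trivial equation option(tup3(int, string, unit)) =?= option(tup3(int, string, unit)).
No equations remain and no clash or occurs-check failure arose, so a unifier exists.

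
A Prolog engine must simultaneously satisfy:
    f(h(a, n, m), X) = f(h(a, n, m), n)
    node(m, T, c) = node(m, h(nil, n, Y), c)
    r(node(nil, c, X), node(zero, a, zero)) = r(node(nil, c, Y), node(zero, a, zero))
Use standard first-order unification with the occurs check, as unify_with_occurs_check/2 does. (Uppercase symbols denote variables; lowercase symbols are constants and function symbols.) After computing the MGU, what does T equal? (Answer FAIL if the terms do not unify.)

Decompose f/2: h(a, n, m) = h(a, n, m),  X = n.
Delete trivial equation h(a, n, m) = h(a, n, m).
Bind X := n; substituting into the one remaining equation that mentions X gives: r(node(nil, c, n), node(zero, a, zero)) = r(node(nil, c, Y), node(zero, a, zero)).
Decompose node/3: m = m,  T = h(nil, n, Y),  c = c.
Delete trivial equation m = m.
Bind T := h(nil, n, Y); no other remaining equation mentions T.
Delete trivial equation c = c.
Decompose r/2: node(nil, c, n) = node(nil, c, Y),  node(zero, a, zero) = node(zero, a, zero).
Decompose node/3: nil = nil,  c = c,  n = Y.
Delete trivial equation nil = nil.
Delete trivial equation c = c.
Bind Y := n; no other remaining equation mentions Y. Substituting into the earlier binding gives T := h(nil, n, n).
Delete trivial equation node(zero, a, zero) = node(zero, a, zero).
MGU = { X = n, T = h(nil, n, n), Y = n }, so T = h(nil, n, n).

h(nil, n, n)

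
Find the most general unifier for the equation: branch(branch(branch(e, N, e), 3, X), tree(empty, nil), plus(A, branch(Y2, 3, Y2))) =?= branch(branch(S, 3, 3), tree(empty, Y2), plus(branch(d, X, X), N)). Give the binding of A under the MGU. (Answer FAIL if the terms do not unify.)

branch(d, 3, 3)

Decompose branch/3: branch(branch(e, N, e), 3, X) =?= branch(S, 3, 3),  tree(empty, nil) =?= tree(empty, Y2),  plus(A, branch(Y2, 3, Y2)) =?= plus(branch(d, X, X), N).
Decompose branch/3: branch(e, N, e) =?= S,  3 =?= 3,  X =?= 3.
Bind S := branch(e, N, e); no other remaining equation mentions S.
Delete trivial equation 3 =?= 3.
Bind X := 3; substituting into the one remaining equation that mentions X gives: plus(A, branch(Y2, 3, Y2)) =?= plus(branch(d, 3, 3), N).
Decompose tree/2: empty =?= empty,  nil =?= Y2.
Delete trivial equation empty =?= empty.
Bind Y2 := nil; substituting into the remaining equation gives: plus(A, branch(nil, 3, nil)) =?= plus(branch(d, 3, 3), N).
Decompose plus/2: A =?= branch(d, 3, 3),  branch(nil, 3, nil) =?= N.
Bind A := branch(d, 3, 3); no other remaining equation mentions A.
Bind N := branch(nil, 3, nil). Substituting into the earlier binding gives S := branch(e, branch(nil, 3, nil), e).
MGU = { S -> branch(e, branch(nil, 3, nil), e), X -> 3, Y2 -> nil, A -> branch(d, 3, 3), N -> branch(nil, 3, nil) }, so A -> branch(d, 3, 3).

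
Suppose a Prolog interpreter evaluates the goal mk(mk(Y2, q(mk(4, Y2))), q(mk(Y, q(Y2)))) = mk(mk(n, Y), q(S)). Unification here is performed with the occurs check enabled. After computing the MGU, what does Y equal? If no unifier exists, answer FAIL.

q(mk(4, n))

Decompose mk/2: mk(Y2, q(mk(4, Y2))) = mk(n, Y),  q(mk(Y, q(Y2))) = q(S).
Decompose mk/2: Y2 = n,  q(mk(4, Y2)) = Y.
Bind Y2 := n; substituting into the remaining equations gives: q(mk(4, n)) = Y,  q(mk(Y, q(n))) = q(S).
Bind Y := q(mk(4, n)); substituting into the remaining equation gives: q(mk(q(mk(4, n)), q(n))) = q(S).
Decompose q/1: mk(q(mk(4, n)), q(n)) = S.
Bind S := mk(q(mk(4, n)), q(n)).
MGU = { Y2 ↦ n, Y ↦ q(mk(4, n)), S ↦ mk(q(mk(4, n)), q(n)) }, so Y ↦ q(mk(4, n)).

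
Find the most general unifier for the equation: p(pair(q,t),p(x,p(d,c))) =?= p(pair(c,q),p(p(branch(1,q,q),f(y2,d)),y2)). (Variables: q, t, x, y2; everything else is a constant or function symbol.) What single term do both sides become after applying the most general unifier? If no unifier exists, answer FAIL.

Decompose p/2: pair(q,t) =?= pair(c,q),  p(x,p(d,c)) =?= p(p(branch(1,q,q),f(y2,d)),y2).
Decompose pair/2: q =?= c,  t =?= q.
Bind q := c; substituting into the remaining equations gives: t =?= c,  p(x,p(d,c)) =?= p(p(branch(1,c,c),f(y2,d)),y2).
Bind t := c; no other remaining equation mentions t.
Decompose p/2: x =?= p(branch(1,c,c),f(y2,d)),  p(d,c) =?= y2.
Bind x := p(branch(1,c,c),f(y2,d)); no other remaining equation mentions x.
Bind y2 := p(d,c). Substituting into the earlier binding gives x := p(branch(1,c,c),f(p(d,c),d)).
Applying the MGU to either side gives p(pair(c,c),p(p(branch(1,c,c),f(p(d,c),d)),p(d,c))).

p(pair(c,c),p(p(branch(1,c,c),f(p(d,c),d)),p(d,c)))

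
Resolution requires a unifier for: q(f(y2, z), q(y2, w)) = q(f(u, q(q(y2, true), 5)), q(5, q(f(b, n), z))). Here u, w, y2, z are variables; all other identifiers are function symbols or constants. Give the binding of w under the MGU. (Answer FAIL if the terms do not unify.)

Decompose q/2: f(y2, z) = f(u, q(q(y2, true), 5)),  q(y2, w) = q(5, q(f(b, n), z)).
Decompose f/2: y2 = u,  z = q(q(y2, true), 5).
Bind y2 := u; substituting into the remaining equations gives: z = q(q(u, true), 5),  q(u, w) = q(5, q(f(b, n), z)).
Bind z := q(q(u, true), 5); substituting into the remaining equation gives: q(u, w) = q(5, q(f(b, n), q(q(u, true), 5))).
Decompose q/2: u = 5,  w = q(f(b, n), q(q(u, true), 5)).
Bind u := 5; substituting into the remaining equation gives: w = q(f(b, n), q(q(5, true), 5)). Substituting into the earlier bindings gives y2 := 5, z := q(q(5, true), 5).
Bind w := q(f(b, n), q(q(5, true), 5)).
MGU = { y2 := 5, z := q(q(5, true), 5), u := 5, w := q(f(b, n), q(q(5, true), 5)) }, so w := q(f(b, n), q(q(5, true), 5)).

q(f(b, n), q(q(5, true), 5))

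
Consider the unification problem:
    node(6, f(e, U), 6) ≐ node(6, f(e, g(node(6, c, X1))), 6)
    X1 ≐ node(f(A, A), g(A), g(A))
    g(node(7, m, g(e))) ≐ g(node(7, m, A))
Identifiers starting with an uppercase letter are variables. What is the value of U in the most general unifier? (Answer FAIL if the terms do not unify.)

g(node(6, c, node(f(g(e), g(e)), g(g(e)), g(g(e)))))

Decompose node/3: 6 ≐ 6,  f(e, U) ≐ f(e, g(node(6, c, X1))),  6 ≐ 6.
Delete trivial equation 6 ≐ 6.
Decompose f/2: e ≐ e,  U ≐ g(node(6, c, X1)).
Delete trivial equation e ≐ e.
Bind U := g(node(6, c, X1)); no other remaining equation mentions U.
Delete trivial equation 6 ≐ 6.
Bind X1 := node(f(A, A), g(A), g(A)); no other remaining equation mentions X1. Substituting into the earlier binding gives U := g(node(6, c, node(f(A, A), g(A), g(A)))).
Decompose g/1: node(7, m, g(e)) ≐ node(7, m, A).
Decompose node/3: 7 ≐ 7,  m ≐ m,  g(e) ≐ A.
Delete trivial equation 7 ≐ 7.
Delete trivial equation m ≐ m.
Bind A := g(e). Substituting into the earlier bindings gives U := g(node(6, c, node(f(g(e), g(e)), g(g(e)), g(g(e))))), X1 := node(f(g(e), g(e)), g(g(e)), g(g(e))).
MGU = { U ↦ g(node(6, c, node(f(g(e), g(e)), g(g(e)), g(g(e))))), X1 ↦ node(f(g(e), g(e)), g(g(e)), g(g(e))), A ↦ g(e) }, so U ↦ g(node(6, c, node(f(g(e), g(e)), g(g(e)), g(g(e))))).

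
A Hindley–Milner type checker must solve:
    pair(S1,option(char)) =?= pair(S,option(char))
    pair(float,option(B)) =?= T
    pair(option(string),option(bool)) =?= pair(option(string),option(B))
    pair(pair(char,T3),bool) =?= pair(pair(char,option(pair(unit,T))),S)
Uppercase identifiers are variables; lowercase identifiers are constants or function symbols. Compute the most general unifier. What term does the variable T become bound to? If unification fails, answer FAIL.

Decompose pair/2: S1 =?= S,  option(char) =?= option(char).
Bind S1 := S; no other remaining equation mentions S1.
Delete trivial equation option(char) =?= option(char).
Bind T := pair(float,option(B)); substituting into the one remaining equation that mentions T gives: pair(pair(char,T3),bool) =?= pair(pair(char,option(pair(unit,pair(float,option(B))))),S).
Decompose pair/2: option(string) =?= option(string),  option(bool) =?= option(B).
Delete trivial equation option(string) =?= option(string).
Decompose option/1: bool =?= B.
Bind B := bool; substituting into the remaining equation gives: pair(pair(char,T3),bool) =?= pair(pair(char,option(pair(unit,pair(float,option(bool))))),S). Substituting into the earlier binding gives T := pair(float,option(bool)).
Decompose pair/2: pair(char,T3) =?= pair(char,option(pair(unit,pair(float,option(bool))))),  bool =?= S.
Decompose pair/2: char =?= char,  T3 =?= option(pair(unit,pair(float,option(bool)))).
Delete trivial equation char =?= char.
Bind T3 := option(pair(unit,pair(float,option(bool)))); no other remaining equation mentions T3.
Bind S := bool. Substituting into the earlier binding gives S1 := bool.
MGU = { S1 ↦ bool, T ↦ pair(float,option(bool)), B ↦ bool, T3 ↦ option(pair(unit,pair(float,option(bool)))), S ↦ bool }, so T ↦ pair(float,option(bool)).

pair(float,option(bool))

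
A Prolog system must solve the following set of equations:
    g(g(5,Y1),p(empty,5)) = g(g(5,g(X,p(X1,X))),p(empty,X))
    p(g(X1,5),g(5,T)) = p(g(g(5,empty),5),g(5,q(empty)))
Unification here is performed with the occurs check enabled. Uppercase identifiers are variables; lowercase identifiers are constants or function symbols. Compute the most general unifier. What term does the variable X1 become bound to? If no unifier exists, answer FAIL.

Decompose g/2: g(5,Y1) = g(5,g(X,p(X1,X))),  p(empty,5) = p(empty,X).
Decompose g/2: 5 = 5,  Y1 = g(X,p(X1,X)).
Delete trivial equation 5 = 5.
Bind Y1 := g(X,p(X1,X)); no other remaining equation mentions Y1.
Decompose p/2: empty = empty,  5 = X.
Delete trivial equation empty = empty.
Bind X := 5; no other remaining equation mentions X. Substituting into the earlier binding gives Y1 := g(5,p(X1,5)).
Decompose p/2: g(X1,5) = g(g(5,empty),5),  g(5,T) = g(5,q(empty)).
Decompose g/2: X1 = g(5,empty),  5 = 5.
Bind X1 := g(5,empty); no other remaining equation mentions X1. Substituting into the earlier binding gives Y1 := g(5,p(g(5,empty),5)).
Delete trivial equation 5 = 5.
Decompose g/2: 5 = 5,  T = q(empty).
Delete trivial equation 5 = 5.
Bind T := q(empty).
MGU = { Y1 = g(5,p(g(5,empty),5)), X = 5, X1 = g(5,empty), T = q(empty) }, so X1 = g(5,empty).

g(5,empty)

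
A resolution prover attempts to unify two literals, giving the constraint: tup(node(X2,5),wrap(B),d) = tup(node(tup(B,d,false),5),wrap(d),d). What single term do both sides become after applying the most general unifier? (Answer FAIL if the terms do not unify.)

Decompose tup/3: node(X2,5) = node(tup(B,d,false),5),  wrap(B) = wrap(d),  d = d.
Decompose node/2: X2 = tup(B,d,false),  5 = 5.
Bind X2 := tup(B,d,false); no other remaining equation mentions X2.
Delete trivial equation 5 = 5.
Decompose wrap/1: B = d.
Bind B := d; no other remaining equation mentions B. Substituting into the earlier binding gives X2 := tup(d,d,false).
Delete trivial equation d = d.
Applying the MGU to either side gives tup(node(tup(d,d,false),5),wrap(d),d).

tup(node(tup(d,d,false),5),wrap(d),d)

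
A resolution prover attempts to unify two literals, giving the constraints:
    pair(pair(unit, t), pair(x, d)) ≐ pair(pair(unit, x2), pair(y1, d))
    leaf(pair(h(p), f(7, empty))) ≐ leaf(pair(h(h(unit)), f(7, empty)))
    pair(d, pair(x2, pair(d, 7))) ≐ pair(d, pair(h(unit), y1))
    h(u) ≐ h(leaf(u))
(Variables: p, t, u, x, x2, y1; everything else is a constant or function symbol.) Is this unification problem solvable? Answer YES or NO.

Decompose pair/2: pair(unit, t) ≐ pair(unit, x2),  pair(x, d) ≐ pair(y1, d).
Decompose pair/2: unit ≐ unit,  t ≐ x2.
Delete trivial equation unit ≐ unit.
Bind t := x2; no other remaining equation mentions t.
Decompose pair/2: x ≐ y1,  d ≐ d.
Bind x := y1; no other remaining equation mentions x.
Delete trivial equation d ≐ d.
Decompose leaf/1: pair(h(p), f(7, empty)) ≐ pair(h(h(unit)), f(7, empty)).
Decompose pair/2: h(p) ≐ h(h(unit)),  f(7, empty) ≐ f(7, empty).
Decompose h/1: p ≐ h(unit).
Bind p := h(unit); no other remaining equation mentions p.
Delete trivial equation f(7, empty) ≐ f(7, empty).
Decompose pair/2: d ≐ d,  pair(x2, pair(d, 7)) ≐ pair(h(unit), y1).
Delete trivial equation d ≐ d.
Decompose pair/2: x2 ≐ h(unit),  pair(d, 7) ≐ y1.
Bind x2 := h(unit); no other remaining equation mentions x2. Substituting into the earlier binding gives t := h(unit).
Bind y1 := pair(d, 7); no other remaining equation mentions y1. Substituting into the earlier binding gives x := pair(d, 7).
Decompose h/1: u ≐ leaf(u).
Occurs check fails: u occurs in leaf(u); the equation u ≐ leaf(u) has no finite solution.

NO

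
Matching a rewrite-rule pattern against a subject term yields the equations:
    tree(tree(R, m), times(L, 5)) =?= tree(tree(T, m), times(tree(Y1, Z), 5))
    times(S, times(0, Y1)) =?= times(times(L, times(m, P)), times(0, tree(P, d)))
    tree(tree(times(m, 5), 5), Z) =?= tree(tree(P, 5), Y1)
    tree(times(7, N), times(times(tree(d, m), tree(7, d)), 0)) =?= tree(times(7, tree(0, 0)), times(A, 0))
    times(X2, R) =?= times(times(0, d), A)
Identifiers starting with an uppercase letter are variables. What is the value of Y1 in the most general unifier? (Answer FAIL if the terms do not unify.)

Decompose tree/2: tree(R, m) =?= tree(T, m),  times(L, 5) =?= times(tree(Y1, Z), 5).
Decompose tree/2: R =?= T,  m =?= m.
Bind R := T; substituting into the one remaining equation that mentions R gives: times(X2, T) =?= times(times(0, d), A).
Delete trivial equation m =?= m.
Decompose times/2: L =?= tree(Y1, Z),  5 =?= 5.
Bind L := tree(Y1, Z); substituting into the one remaining equation that mentions L gives: times(S, times(0, Y1)) =?= times(times(tree(Y1, Z), times(m, P)), times(0, tree(P, d))).
Delete trivial equation 5 =?= 5.
Decompose times/2: S =?= times(tree(Y1, Z), times(m, P)),  times(0, Y1) =?= times(0, tree(P, d)).
Bind S := times(tree(Y1, Z), times(m, P)); no other remaining equation mentions S.
Decompose times/2: 0 =?= 0,  Y1 =?= tree(P, d).
Delete trivial equation 0 =?= 0.
Bind Y1 := tree(P, d); substituting into the one remaining equation that mentions Y1 gives: tree(tree(times(m, 5), 5), Z) =?= tree(tree(P, 5), tree(P, d)). Substituting into the earlier bindings gives L := tree(tree(P, d), Z), S := times(tree(tree(P, d), Z), times(m, P)).
Decompose tree/2: tree(times(m, 5), 5) =?= tree(P, 5),  Z =?= tree(P, d).
Decompose tree/2: times(m, 5) =?= P,  5 =?= 5.
Bind P := times(m, 5); substituting into the one remaining equation that mentions P gives: Z =?= tree(times(m, 5), d). Substituting into the earlier bindings gives L := tree(tree(times(m, 5), d), Z), S := times(tree(tree(times(m, 5), d), Z), times(m, times(m, 5))), Y1 := tree(times(m, 5), d).
Delete trivial equation 5 =?= 5.
Bind Z := tree(times(m, 5), d); no other remaining equation mentions Z. Substituting into the earlier bindings gives L := tree(tree(times(m, 5), d), tree(times(m, 5), d)), S := times(tree(tree(times(m, 5), d), tree(times(m, 5), d)), times(m, times(m, 5))).
Decompose tree/2: times(7, N) =?= times(7, tree(0, 0)),  times(times(tree(d, m), tree(7, d)), 0) =?= times(A, 0).
Decompose times/2: 7 =?= 7,  N =?= tree(0, 0).
Delete trivial equation 7 =?= 7.
Bind N := tree(0, 0); no other remaining equation mentions N.
Decompose times/2: times(tree(d, m), tree(7, d)) =?= A,  0 =?= 0.
Bind A := times(tree(d, m), tree(7, d)); substituting into the one remaining equation that mentions A gives: times(X2, T) =?= times(times(0, d), times(tree(d, m), tree(7, d))).
Delete trivial equation 0 =?= 0.
Decompose times/2: X2 =?= times(0, d),  T =?= times(tree(d, m), tree(7, d)).
Bind X2 := times(0, d); no other remaining equation mentions X2.
Bind T := times(tree(d, m), tree(7, d)). Substituting into the earlier binding gives R := times(tree(d, m), tree(7, d)).
MGU = { R ↦ times(tree(d, m), tree(7, d)), L ↦ tree(tree(times(m, 5), d), tree(times(m, 5), d)), S ↦ times(tree(tree(times(m, 5), d), tree(times(m, 5), d)), times(m, times(m, 5))), Y1 ↦ tree(times(m, 5), d), P ↦ times(m, 5), Z ↦ tree(times(m, 5), d), N ↦ tree(0, 0), A ↦ times(tree(d, m), tree(7, d)), X2 ↦ times(0, d), T ↦ times(tree(d, m), tree(7, d)) }, so Y1 ↦ tree(times(m, 5), d).

tree(times(m, 5), d)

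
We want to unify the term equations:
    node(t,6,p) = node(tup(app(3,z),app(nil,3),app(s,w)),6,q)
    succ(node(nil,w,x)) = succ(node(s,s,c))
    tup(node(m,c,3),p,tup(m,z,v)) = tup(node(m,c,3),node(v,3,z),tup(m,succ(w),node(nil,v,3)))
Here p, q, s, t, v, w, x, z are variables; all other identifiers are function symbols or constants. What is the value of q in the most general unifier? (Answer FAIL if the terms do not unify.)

FAIL

Decompose node/3: t = tup(app(3,z),app(nil,3),app(s,w)),  6 = 6,  p = q.
Bind t := tup(app(3,z),app(nil,3),app(s,w)); no other remaining equation mentions t.
Delete trivial equation 6 = 6.
Bind p := q; substituting into the one remaining equation that mentions p gives: tup(node(m,c,3),q,tup(m,z,v)) = tup(node(m,c,3),node(v,3,z),tup(m,succ(w),node(nil,v,3))).
Decompose succ/1: node(nil,w,x) = node(s,s,c).
Decompose node/3: nil = s,  w = s,  x = c.
Bind s := nil; substituting into the one remaining equation that mentions s gives: w = nil. Substituting into the earlier binding gives t := tup(app(3,z),app(nil,3),app(nil,w)).
Bind w := nil; substituting into the one remaining equation that mentions w gives: tup(node(m,c,3),q,tup(m,z,v)) = tup(node(m,c,3),node(v,3,z),tup(m,succ(nil),node(nil,v,3))). Substituting into the earlier binding gives t := tup(app(3,z),app(nil,3),app(nil,nil)).
Bind x := c; no other remaining equation mentions x.
Decompose tup/3: node(m,c,3) = node(m,c,3),  q = node(v,3,z),  tup(m,z,v) = tup(m,succ(nil),node(nil,v,3)).
Delete trivial equation node(m,c,3) = node(m,c,3).
Bind q := node(v,3,z); no other remaining equation mentions q. Substituting into the earlier binding gives p := node(v,3,z).
Decompose tup/3: m = m,  z = succ(nil),  v = node(nil,v,3).
Delete trivial equation m = m.
Bind z := succ(nil); no other remaining equation mentions z. Substituting into the earlier bindings gives t := tup(app(3,succ(nil)),app(nil,3),app(nil,nil)), p := node(v,3,succ(nil)), q := node(v,3,succ(nil)).
Occurs check fails: v occurs in node(nil,v,3); the equation v = node(nil,v,3) has no finite solution.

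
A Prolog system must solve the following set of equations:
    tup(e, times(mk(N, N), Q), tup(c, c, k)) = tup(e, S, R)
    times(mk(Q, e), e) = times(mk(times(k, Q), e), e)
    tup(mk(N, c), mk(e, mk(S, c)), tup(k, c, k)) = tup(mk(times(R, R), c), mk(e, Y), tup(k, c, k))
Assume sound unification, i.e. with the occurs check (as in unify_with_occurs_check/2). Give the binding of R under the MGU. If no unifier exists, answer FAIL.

FAIL

Decompose tup/3: e = e,  times(mk(N, N), Q) = S,  tup(c, c, k) = R.
Delete trivial equation e = e.
Bind S := times(mk(N, N), Q); substituting into the one remaining equation that mentions S gives: tup(mk(N, c), mk(e, mk(times(mk(N, N), Q), c)), tup(k, c, k)) = tup(mk(times(R, R), c), mk(e, Y), tup(k, c, k)).
Bind R := tup(c, c, k); substituting into the one remaining equation that mentions R gives: tup(mk(N, c), mk(e, mk(times(mk(N, N), Q), c)), tup(k, c, k)) = tup(mk(times(tup(c, c, k), tup(c, c, k)), c), mk(e, Y), tup(k, c, k)).
Decompose times/2: mk(Q, e) = mk(times(k, Q), e),  e = e.
Decompose mk/2: Q = times(k, Q),  e = e.
Occurs check fails: Q occurs in times(k, Q); the equation Q = times(k, Q) has no finite solution.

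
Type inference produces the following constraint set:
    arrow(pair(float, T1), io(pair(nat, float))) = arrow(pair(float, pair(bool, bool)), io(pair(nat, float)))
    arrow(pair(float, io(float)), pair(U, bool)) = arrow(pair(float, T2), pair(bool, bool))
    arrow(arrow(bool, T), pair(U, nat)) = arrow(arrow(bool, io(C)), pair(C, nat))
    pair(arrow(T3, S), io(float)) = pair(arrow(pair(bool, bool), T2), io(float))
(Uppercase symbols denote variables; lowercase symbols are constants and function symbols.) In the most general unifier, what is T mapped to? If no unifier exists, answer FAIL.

io(bool)

Decompose arrow/2: pair(float, T1) = pair(float, pair(bool, bool)),  io(pair(nat, float)) = io(pair(nat, float)).
Decompose pair/2: float = float,  T1 = pair(bool, bool).
Delete trivial equation float = float.
Bind T1 := pair(bool, bool); no other remaining equation mentions T1.
Delete trivial equation io(pair(nat, float)) = io(pair(nat, float)).
Decompose arrow/2: pair(float, io(float)) = pair(float, T2),  pair(U, bool) = pair(bool, bool).
Decompose pair/2: float = float,  io(float) = T2.
Delete trivial equation float = float.
Bind T2 := io(float); substituting into the one remaining equation that mentions T2 gives: pair(arrow(T3, S), io(float)) = pair(arrow(pair(bool, bool), io(float)), io(float)).
Decompose pair/2: U = bool,  bool = bool.
Bind U := bool; substituting into the one remaining equation that mentions U gives: arrow(arrow(bool, T), pair(bool, nat)) = arrow(arrow(bool, io(C)), pair(C, nat)).
Delete trivial equation bool = bool.
Decompose arrow/2: arrow(bool, T) = arrow(bool, io(C)),  pair(bool, nat) = pair(C, nat).
Decompose arrow/2: bool = bool,  T = io(C).
Delete trivial equation bool = bool.
Bind T := io(C); no other remaining equation mentions T.
Decompose pair/2: bool = C,  nat = nat.
Bind C := bool; no other remaining equation mentions C. Substituting into the earlier binding gives T := io(bool).
Delete trivial equation nat = nat.
Decompose pair/2: arrow(T3, S) = arrow(pair(bool, bool), io(float)),  io(float) = io(float).
Decompose arrow/2: T3 = pair(bool, bool),  S = io(float).
Bind T3 := pair(bool, bool); no other remaining equation mentions T3.
Bind S := io(float); no other remaining equation mentions S.
Delete trivial equation io(float) = io(float).
MGU = { T1 -> pair(bool, bool), T2 -> io(float), U -> bool, T -> io(bool), C -> bool, T3 -> pair(bool, bool), S -> io(float) }, so T -> io(bool).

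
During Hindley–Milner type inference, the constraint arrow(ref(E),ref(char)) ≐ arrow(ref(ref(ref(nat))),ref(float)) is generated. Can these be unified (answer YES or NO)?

NO

Decompose arrow/2: ref(E) ≐ ref(ref(ref(nat))),  ref(char) ≐ ref(float).
Decompose ref/1: E ≐ ref(ref(nat)).
Bind E := ref(ref(nat)); no other remaining equation mentions E.
Decompose ref/1: char ≐ float.
Clash: constants char and float differ; no unifier exists.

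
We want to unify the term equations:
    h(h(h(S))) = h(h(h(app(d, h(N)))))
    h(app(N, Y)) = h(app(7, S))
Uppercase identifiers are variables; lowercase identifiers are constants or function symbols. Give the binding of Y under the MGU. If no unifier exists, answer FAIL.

app(d, h(7))

Decompose h/1: h(h(S)) = h(h(app(d, h(N)))).
Decompose h/1: h(S) = h(app(d, h(N))).
Decompose h/1: S = app(d, h(N)).
Bind S := app(d, h(N)); substituting into the remaining equation gives: h(app(N, Y)) = h(app(7, app(d, h(N)))).
Decompose h/1: app(N, Y) = app(7, app(d, h(N))).
Decompose app/2: N = 7,  Y = app(d, h(N)).
Bind N := 7; substituting into the remaining equation gives: Y = app(d, h(7)). Substituting into the earlier binding gives S := app(d, h(7)).
Bind Y := app(d, h(7)).
MGU = { S := app(d, h(7)), N := 7, Y := app(d, h(7)) }, so Y := app(d, h(7)).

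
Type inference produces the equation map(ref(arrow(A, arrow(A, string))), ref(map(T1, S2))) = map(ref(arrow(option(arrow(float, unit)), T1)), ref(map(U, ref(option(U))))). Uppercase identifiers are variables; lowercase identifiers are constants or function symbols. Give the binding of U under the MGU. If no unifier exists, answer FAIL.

arrow(option(arrow(float, unit)), string)

Decompose map/2: ref(arrow(A, arrow(A, string))) = ref(arrow(option(arrow(float, unit)), T1)),  ref(map(T1, S2)) = ref(map(U, ref(option(U)))).
Decompose ref/1: arrow(A, arrow(A, string)) = arrow(option(arrow(float, unit)), T1).
Decompose arrow/2: A = option(arrow(float, unit)),  arrow(A, string) = T1.
Bind A := option(arrow(float, unit)); substituting into the one remaining equation that mentions A gives: arrow(option(arrow(float, unit)), string) = T1.
Bind T1 := arrow(option(arrow(float, unit)), string); substituting into the remaining equation gives: ref(map(arrow(option(arrow(float, unit)), string), S2)) = ref(map(U, ref(option(U)))).
Decompose ref/1: map(arrow(option(arrow(float, unit)), string), S2) = map(U, ref(option(U))).
Decompose map/2: arrow(option(arrow(float, unit)), string) = U,  S2 = ref(option(U)).
Bind U := arrow(option(arrow(float, unit)), string); substituting into the remaining equation gives: S2 = ref(option(arrow(option(arrow(float, unit)), string))).
Bind S2 := ref(option(arrow(option(arrow(float, unit)), string))).
MGU = { A := option(arrow(float, unit)), T1 := arrow(option(arrow(float, unit)), string), U := arrow(option(arrow(float, unit)), string), S2 := ref(option(arrow(option(arrow(float, unit)), string))) }, so U := arrow(option(arrow(float, unit)), string).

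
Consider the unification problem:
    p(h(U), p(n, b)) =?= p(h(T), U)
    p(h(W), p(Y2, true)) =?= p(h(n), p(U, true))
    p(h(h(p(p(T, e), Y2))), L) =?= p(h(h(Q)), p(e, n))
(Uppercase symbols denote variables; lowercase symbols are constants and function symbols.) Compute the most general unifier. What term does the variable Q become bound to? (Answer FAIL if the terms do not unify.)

Decompose p/2: h(U) =?= h(T),  p(n, b) =?= U.
Decompose h/1: U =?= T.
Bind U := T; substituting into the 2 remaining equations that mention U gives: p(n, b) =?= T,  p(h(W), p(Y2, true)) =?= p(h(n), p(T, true)).
Bind T := p(n, b); substituting into the remaining equations gives: p(h(W), p(Y2, true)) =?= p(h(n), p(p(n, b), true)),  p(h(h(p(p(p(n, b), e), Y2))), L) =?= p(h(h(Q)), p(e, n)). Substituting into the earlier binding gives U := p(n, b).
Decompose p/2: h(W) =?= h(n),  p(Y2, true) =?= p(p(n, b), true).
Decompose h/1: W =?= n.
Bind W := n; no other remaining equation mentions W.
Decompose p/2: Y2 =?= p(n, b),  true =?= true.
Bind Y2 := p(n, b); substituting into the one remaining equation that mentions Y2 gives: p(h(h(p(p(p(n, b), e), p(n, b)))), L) =?= p(h(h(Q)), p(e, n)).
Delete trivial equation true =?= true.
Decompose p/2: h(h(p(p(p(n, b), e), p(n, b)))) =?= h(h(Q)),  L =?= p(e, n).
Decompose h/1: h(p(p(p(n, b), e), p(n, b))) =?= h(Q).
Decompose h/1: p(p(p(n, b), e), p(n, b)) =?= Q.
Bind Q := p(p(p(n, b), e), p(n, b)); no other remaining equation mentions Q.
Bind L := p(e, n).
MGU = { U ↦ p(n, b), T ↦ p(n, b), W ↦ n, Y2 ↦ p(n, b), Q ↦ p(p(p(n, b), e), p(n, b)), L ↦ p(e, n) }, so Q ↦ p(p(p(n, b), e), p(n, b)).

p(p(p(n, b), e), p(n, b))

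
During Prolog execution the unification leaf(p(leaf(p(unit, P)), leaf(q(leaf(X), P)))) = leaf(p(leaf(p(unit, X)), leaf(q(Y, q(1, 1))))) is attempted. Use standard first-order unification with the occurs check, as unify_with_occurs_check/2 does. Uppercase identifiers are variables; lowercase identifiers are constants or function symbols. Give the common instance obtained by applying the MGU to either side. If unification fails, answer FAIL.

Decompose leaf/1: p(leaf(p(unit, P)), leaf(q(leaf(X), P))) = p(leaf(p(unit, X)), leaf(q(Y, q(1, 1)))).
Decompose p/2: leaf(p(unit, P)) = leaf(p(unit, X)),  leaf(q(leaf(X), P)) = leaf(q(Y, q(1, 1))).
Decompose leaf/1: p(unit, P) = p(unit, X).
Decompose p/2: unit = unit,  P = X.
Delete trivial equation unit = unit.
Bind P := X; substituting into the remaining equation gives: leaf(q(leaf(X), X)) = leaf(q(Y, q(1, 1))).
Decompose leaf/1: q(leaf(X), X) = q(Y, q(1, 1)).
Decompose q/2: leaf(X) = Y,  X = q(1, 1).
Bind Y := leaf(X); no other remaining equation mentions Y.
Bind X := q(1, 1). Substituting into the earlier bindings gives P := q(1, 1), Y := leaf(q(1, 1)).
Applying the MGU to either side gives leaf(p(leaf(p(unit, q(1, 1))), leaf(q(leaf(q(1, 1)), q(1, 1))))).

leaf(p(leaf(p(unit, q(1, 1))), leaf(q(leaf(q(1, 1)), q(1, 1)))))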